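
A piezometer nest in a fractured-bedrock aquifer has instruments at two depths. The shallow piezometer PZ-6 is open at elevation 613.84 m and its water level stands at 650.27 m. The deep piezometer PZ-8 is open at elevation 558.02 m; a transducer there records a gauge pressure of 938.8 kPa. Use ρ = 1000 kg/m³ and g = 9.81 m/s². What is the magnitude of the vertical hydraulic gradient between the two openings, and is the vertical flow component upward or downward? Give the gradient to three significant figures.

|i_v| ≈ 0.0618; vertical flow is upward

Total head at PZ-6: h = 650.27 m (water level in the standpipe).
Pressure head at PZ-8: ψ = P/(ρg) = 938.8×1000 / (1000 × 9.81) = 95.70 m.
Total head at PZ-8: h = z + ψ = 558.02 + 95.70 = 653.72 m.
Δh = h(PZ-6) − h(PZ-8) = 650.27 − 653.72 = -3.45 m.
Vertical separation Δz = 613.84 − 558.02 = 55.82 m.
|i_v| = |Δh| / Δz = 3.45 / 55.82 = 0.0618.
Head is higher in the deep piezometer, so vertical flow is upward (discharge condition).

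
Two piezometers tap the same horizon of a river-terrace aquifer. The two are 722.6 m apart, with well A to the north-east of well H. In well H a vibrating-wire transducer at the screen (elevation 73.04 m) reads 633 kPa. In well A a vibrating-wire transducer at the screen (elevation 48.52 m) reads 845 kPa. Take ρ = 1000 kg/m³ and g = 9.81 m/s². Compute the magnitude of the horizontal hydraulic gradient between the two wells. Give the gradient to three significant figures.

i ≈ 0.00403

Pressure head at well H: ψ = P/(ρg) = 633×1000 / (1000 × 9.81) = 64.53 m.
Total head at well H: h = z + ψ = 73.04 + 64.53 = 137.57 m.
Pressure head at well A: ψ = P/(ρg) = 845×1000 / (1000 × 9.81) = 86.14 m.
Total head at well A: h = z + ψ = 48.52 + 86.14 = 134.66 m.
Head difference: h(well H) − h(well A) = 137.57 − 134.66 = 2.91 m.
Hydraulic gradient: i = |Δh| / L = 2.91 / 722.6 = 0.00403.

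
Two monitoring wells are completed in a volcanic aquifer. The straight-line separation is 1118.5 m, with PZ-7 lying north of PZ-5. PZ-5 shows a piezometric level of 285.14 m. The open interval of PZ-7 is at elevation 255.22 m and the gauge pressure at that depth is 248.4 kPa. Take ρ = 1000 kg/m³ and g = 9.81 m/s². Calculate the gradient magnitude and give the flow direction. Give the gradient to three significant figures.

i ≈ 0.00411; groundwater flows toward the north

Total head at PZ-5: h = 285.14 m (water level in the piezometer is the total head).
Pressure head at PZ-7: ψ = P/(ρg) = 248.4×1000 / (1000 × 9.81) = 25.32 m.
Total head at PZ-7: h = z + ψ = 255.22 + 25.32 = 280.54 m.
Head difference: h(PZ-5) − h(PZ-7) = 285.14 − 280.54 = 4.60 m.
Hydraulic gradient: i = |Δh| / L = 4.60 / 1118.5 = 0.00411.
Flow is from higher to lower head: from PZ-5 toward PZ-7, i.e. toward the north.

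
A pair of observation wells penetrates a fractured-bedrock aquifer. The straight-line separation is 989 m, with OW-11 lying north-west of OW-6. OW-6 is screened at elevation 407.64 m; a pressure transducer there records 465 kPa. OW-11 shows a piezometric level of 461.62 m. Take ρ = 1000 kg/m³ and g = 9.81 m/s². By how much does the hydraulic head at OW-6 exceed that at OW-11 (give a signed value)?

Pressure head at OW-6: ψ = P/(ρg) = 465×1000 / (1000 × 9.81) = 47.40 m.
Total head at OW-6: h = z + ψ = 407.64 + 47.40 = 455.04 m.
Total head at OW-11: h = 461.62 m (water level in the piezometer is the total head).
Head difference: h(OW-6) − h(OW-11) = 455.04 − 461.62 = -6.58 m.

Δh ≈ -6.58 m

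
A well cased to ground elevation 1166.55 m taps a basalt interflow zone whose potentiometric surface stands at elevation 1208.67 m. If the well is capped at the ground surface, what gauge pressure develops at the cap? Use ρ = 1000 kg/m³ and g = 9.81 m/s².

Head above the cap: Δh = 1208.67 − 1166.55 = 42.12 m.
P = ρgΔh = 1000 × 9.81 × 42.12 = 413197 Pa ≈ 413 kPa.

P ≈ 413 kPa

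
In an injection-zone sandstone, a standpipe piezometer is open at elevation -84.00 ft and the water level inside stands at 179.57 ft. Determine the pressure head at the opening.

ψ ≈ 263.57 ft

Total head h = 179.57 ft (the water-surface elevation in the piezometer).
Pressure head ψ = h − z = 179.57 − (-84.00) = 263.57 ft.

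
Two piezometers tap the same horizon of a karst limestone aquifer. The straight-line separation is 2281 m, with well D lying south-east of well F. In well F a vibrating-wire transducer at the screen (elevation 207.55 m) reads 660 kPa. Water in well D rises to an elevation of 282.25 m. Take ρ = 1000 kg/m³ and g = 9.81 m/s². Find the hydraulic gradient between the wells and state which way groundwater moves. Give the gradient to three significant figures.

i ≈ 0.00325; groundwater flows toward the north-west

Pressure head at well F: ψ = P/(ρg) = 660×1000 / (1000 × 9.81) = 67.28 m.
Total head at well F: h = z + ψ = 207.55 + 67.28 = 274.83 m.
Total head at well D: h = 282.25 m (water level in the piezometer is the total head).
Head difference: h(well F) − h(well D) = 274.83 − 282.25 = -7.42 m.
Hydraulic gradient: i = |Δh| / L = 7.42 / 2281 = 0.00325.
Flow is from higher to lower head: from well D toward well F, i.e. toward the north-west.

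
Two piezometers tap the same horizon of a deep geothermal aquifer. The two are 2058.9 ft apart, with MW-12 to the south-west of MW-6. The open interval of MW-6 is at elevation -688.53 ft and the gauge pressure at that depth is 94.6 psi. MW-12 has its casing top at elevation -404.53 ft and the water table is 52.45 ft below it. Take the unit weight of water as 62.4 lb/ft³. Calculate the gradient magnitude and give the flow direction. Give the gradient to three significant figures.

Pressure head at MW-6: ψ = 144·P/γ = 144 × 94.6 / 62.4 = 218.31 ft.
Total head at MW-6: h = z + ψ = -688.53 + 218.31 = -470.22 ft.
Total head at MW-12: h = -404.53 − 52.45 = -456.98 ft.
Head difference: h(MW-6) − h(MW-12) = -470.22 − (-456.98) = -13.24 ft.
Hydraulic gradient: i = |Δh| / L = 13.24 / 2058.9 = 0.00643.
Flow is from higher to lower head: from MW-12 toward MW-6, i.e. toward the north-east.

i ≈ 0.00643; groundwater flows toward the north-east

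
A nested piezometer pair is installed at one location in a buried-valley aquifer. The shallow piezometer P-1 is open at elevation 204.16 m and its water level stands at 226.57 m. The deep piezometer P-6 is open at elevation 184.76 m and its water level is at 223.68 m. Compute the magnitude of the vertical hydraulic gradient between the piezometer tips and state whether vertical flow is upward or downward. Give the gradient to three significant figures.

Total head at P-1: h = 226.57 m (water level in the standpipe).
Total head at P-6: h = 223.68 m.
Δh = h(P-1) − h(P-6) = 226.57 − 223.68 = 2.89 m.
Vertical separation Δz = 204.16 − 184.76 = 19.40 m.
|i_v| = |Δh| / Δz = 2.89 / 19.40 = 0.149.
Head is higher in the shallow piezometer, so vertical flow is downward (recharge condition).

|i_v| ≈ 0.149; vertical flow is downward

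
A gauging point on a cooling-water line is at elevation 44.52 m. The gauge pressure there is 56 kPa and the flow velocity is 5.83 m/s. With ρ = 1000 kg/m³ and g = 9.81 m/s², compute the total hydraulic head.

h ≈ 51.96 m

Pressure head ψ = P/(ρg) = 56×1000 / (1000 × 9.81) = 5.71 m.
Velocity head = v²/(2g) = 5.83² / (2 × 9.81) = 1.732 m.
h = z + ψ + v²/(2g) = 44.52 + 5.71 + 1.732 = 51.96 m.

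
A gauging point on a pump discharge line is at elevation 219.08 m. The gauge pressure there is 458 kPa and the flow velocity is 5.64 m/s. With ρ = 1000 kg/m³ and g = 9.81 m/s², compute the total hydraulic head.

h ≈ 267.39 m

Pressure head ψ = P/(ρg) = 458×1000 / (1000 × 9.81) = 46.69 m.
Velocity head = v²/(2g) = 5.64² / (2 × 9.81) = 1.621 m.
h = z + ψ + v²/(2g) = 219.08 + 46.69 + 1.621 = 267.39 m.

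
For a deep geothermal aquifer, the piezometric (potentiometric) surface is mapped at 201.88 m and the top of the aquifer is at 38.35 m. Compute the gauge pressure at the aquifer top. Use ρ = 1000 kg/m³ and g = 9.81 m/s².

Pressure head at the aquifer top: ψ = h − z = 201.88 − 38.35 = 163.53 m.
P = ρgψ = 1000 × 9.81 × 163.53 = 1604229 Pa ≈ 1600 kPa.

P ≈ 1600 kPa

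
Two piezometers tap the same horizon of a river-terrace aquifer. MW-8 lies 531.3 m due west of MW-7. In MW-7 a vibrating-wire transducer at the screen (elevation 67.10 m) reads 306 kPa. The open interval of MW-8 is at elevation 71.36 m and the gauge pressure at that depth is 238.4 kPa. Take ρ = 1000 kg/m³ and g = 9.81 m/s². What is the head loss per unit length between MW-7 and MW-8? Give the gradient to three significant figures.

Pressure head at MW-7: ψ = P/(ρg) = 306×1000 / (1000 × 9.81) = 31.19 m.
Total head at MW-7: h = z + ψ = 67.10 + 31.19 = 98.29 m.
Pressure head at MW-8: ψ = P/(ρg) = 238.4×1000 / (1000 × 9.81) = 24.30 m.
Total head at MW-8: h = z + ψ = 71.36 + 24.30 = 95.66 m.
Head difference: h(MW-7) − h(MW-8) = 98.29 − 95.66 = 2.63 m.
Hydraulic gradient: i = |Δh| / L = 2.63 / 531.3 = 0.00495.

i ≈ 0.00495 m/m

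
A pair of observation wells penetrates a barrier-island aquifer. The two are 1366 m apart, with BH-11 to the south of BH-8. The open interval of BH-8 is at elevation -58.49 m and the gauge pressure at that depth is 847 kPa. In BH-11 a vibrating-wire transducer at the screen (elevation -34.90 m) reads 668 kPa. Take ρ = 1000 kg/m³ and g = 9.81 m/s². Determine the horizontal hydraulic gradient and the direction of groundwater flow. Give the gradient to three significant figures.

Pressure head at BH-8: ψ = P/(ρg) = 847×1000 / (1000 × 9.81) = 86.34 m.
Total head at BH-8: h = z + ψ = -58.49 + 86.34 = 27.85 m.
Pressure head at BH-11: ψ = P/(ρg) = 668×1000 / (1000 × 9.81) = 68.09 m.
Total head at BH-11: h = z + ψ = -34.90 + 68.09 = 33.19 m.
Head difference: h(BH-8) − h(BH-11) = 27.85 − 33.19 = -5.34 m.
Hydraulic gradient: i = |Δh| / L = 5.34 / 1366 = 0.00391.
Flow is from higher to lower head: from BH-11 toward BH-8, i.e. toward the north.

i ≈ 0.00391; groundwater flows toward the north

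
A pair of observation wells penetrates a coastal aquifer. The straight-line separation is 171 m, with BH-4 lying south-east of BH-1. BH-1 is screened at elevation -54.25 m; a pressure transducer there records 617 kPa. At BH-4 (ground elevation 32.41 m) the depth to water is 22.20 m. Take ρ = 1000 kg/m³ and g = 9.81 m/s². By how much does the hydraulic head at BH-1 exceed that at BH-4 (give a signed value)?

Pressure head at BH-1: ψ = P/(ρg) = 617×1000 / (1000 × 9.81) = 62.90 m.
Total head at BH-1: h = z + ψ = -54.25 + 62.90 = 8.65 m.
Total head at BH-4: h = 32.41 − 22.20 = 10.21 m.
Head difference: h(BH-1) − h(BH-4) = 8.65 − 10.21 = -1.56 m.

Δh ≈ -1.56 m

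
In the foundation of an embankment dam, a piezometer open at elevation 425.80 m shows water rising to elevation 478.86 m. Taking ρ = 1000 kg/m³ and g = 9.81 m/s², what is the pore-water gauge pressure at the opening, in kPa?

Pressure head ψ = h − z = 478.86 − 425.80 = 53.06 m.
P = ρgψ = 1000 × 9.81 × 53.06 = 520519 Pa ≈ 521 kPa.

P ≈ 521 kPa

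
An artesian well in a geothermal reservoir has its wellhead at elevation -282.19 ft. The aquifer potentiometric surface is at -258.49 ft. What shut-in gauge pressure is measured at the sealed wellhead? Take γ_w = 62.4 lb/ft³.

P ≈ 10.3 psi

Head above the cap: Δh = -258.49 − (-282.19) = 23.70 ft.
P = γΔh/144 = 62.4 × 23.70 / 144 = 10.3 psi.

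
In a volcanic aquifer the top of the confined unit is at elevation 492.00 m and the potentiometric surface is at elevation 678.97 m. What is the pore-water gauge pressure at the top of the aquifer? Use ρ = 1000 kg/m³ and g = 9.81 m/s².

P ≈ 1830 kPa

Pressure head at the aquifer top: ψ = h − z = 678.97 − 492.00 = 186.97 m.
P = ρgψ = 1000 × 9.81 × 186.97 = 1834176 Pa ≈ 1830 kPa.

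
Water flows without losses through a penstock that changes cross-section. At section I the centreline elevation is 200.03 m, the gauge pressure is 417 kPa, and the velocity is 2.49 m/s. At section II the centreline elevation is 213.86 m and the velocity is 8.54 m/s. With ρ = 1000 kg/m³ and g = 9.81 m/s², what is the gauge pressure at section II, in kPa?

P₂ ≈ 248 kPa

Pressure head at I: ψ₁ = P₁/(ρg) = 417×1000 / (1000 × 9.81) = 42.51 m.
Velocity heads: v₁²/2g = 2.49²/19.62 = 0.316 m; v₂²/2g = 8.54²/19.62 = 3.717 m.
Total head H = z₁ + ψ₁ + v₁²/2g = 200.03 + 42.51 + 0.316 = 242.86 m.
ψ₂ = H − z₂ − v₂²/2g = 242.86 − 213.86 − 3.717 = 25.28 m.
P₂ = ρgψ₂ = 1000 × 9.81 × 25.28 ≈ 248 kPa.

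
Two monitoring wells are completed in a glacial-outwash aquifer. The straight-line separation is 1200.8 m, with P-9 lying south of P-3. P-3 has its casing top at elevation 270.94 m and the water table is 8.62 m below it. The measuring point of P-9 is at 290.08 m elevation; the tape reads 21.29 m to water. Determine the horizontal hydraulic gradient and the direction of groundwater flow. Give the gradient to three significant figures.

Total head at P-3: h = 270.94 − 8.62 = 262.32 m.
Total head at P-9: h = 290.08 − 21.29 = 268.79 m.
Head difference: h(P-3) − h(P-9) = 262.32 − 268.79 = -6.47 m.
Hydraulic gradient: i = |Δh| / L = 6.47 / 1200.8 = 0.00539.
Flow is from higher to lower head: from P-9 toward P-3, i.e. toward the north.

i ≈ 0.00539; groundwater flows toward the north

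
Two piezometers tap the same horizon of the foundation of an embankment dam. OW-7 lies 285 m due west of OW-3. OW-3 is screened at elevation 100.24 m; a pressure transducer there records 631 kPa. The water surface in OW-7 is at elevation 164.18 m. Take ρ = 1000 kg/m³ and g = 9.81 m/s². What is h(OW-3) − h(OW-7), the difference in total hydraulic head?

Δh ≈ 0.38 m

Pressure head at OW-3: ψ = P/(ρg) = 631×1000 / (1000 × 9.81) = 64.32 m.
Total head at OW-3: h = z + ψ = 100.24 + 64.32 = 164.56 m.
Total head at OW-7: h = 164.18 m (water level in the piezometer is the total head).
Head difference: h(OW-3) − h(OW-7) = 164.56 − 164.18 = 0.38 m.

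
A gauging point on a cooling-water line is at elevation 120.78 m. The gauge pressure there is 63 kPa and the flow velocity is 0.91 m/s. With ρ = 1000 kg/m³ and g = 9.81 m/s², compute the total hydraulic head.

Pressure head ψ = P/(ρg) = 63×1000 / (1000 × 9.81) = 6.42 m.
Velocity head = v²/(2g) = 0.91² / (2 × 9.81) = 0.042 m.
h = z + ψ + v²/(2g) = 120.78 + 6.42 + 0.042 = 127.24 m.

h ≈ 127.24 m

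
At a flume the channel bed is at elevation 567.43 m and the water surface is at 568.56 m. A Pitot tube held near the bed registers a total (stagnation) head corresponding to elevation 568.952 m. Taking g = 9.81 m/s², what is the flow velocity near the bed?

v ≈ 2.77 m/s

Near the bed, under hydrostatic conditions, the piezometric head (z + ψ) equals the free-surface elevation, 568.56 m.
Velocity head = total − piezometric = 568.952 − 568.56 = 0.392 m.
v = √(2g·h_v) = √(2 × 9.81 × 0.392) = 2.77 m/s.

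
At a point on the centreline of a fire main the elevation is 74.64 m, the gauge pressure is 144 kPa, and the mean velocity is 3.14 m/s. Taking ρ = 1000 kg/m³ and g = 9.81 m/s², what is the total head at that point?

Pressure head ψ = P/(ρg) = 144×1000 / (1000 × 9.81) = 14.68 m.
Velocity head = v²/(2g) = 3.14² / (2 × 9.81) = 0.503 m.
h = z + ψ + v²/(2g) = 74.64 + 14.68 + 0.503 = 89.82 m.

h ≈ 89.82 m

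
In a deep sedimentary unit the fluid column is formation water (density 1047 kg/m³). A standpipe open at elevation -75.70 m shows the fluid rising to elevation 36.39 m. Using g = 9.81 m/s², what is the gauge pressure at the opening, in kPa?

Pressure head ψ = h − z = 36.39 − (-75.70) = 112.09 m.
P = ρgψ = 1047 × 9.81 × 112.09 = 1151284 Pa ≈ 1150 kPa.

P ≈ 1150 kPa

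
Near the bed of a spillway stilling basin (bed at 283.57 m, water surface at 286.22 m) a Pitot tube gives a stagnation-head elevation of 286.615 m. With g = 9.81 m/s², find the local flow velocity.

Near the bed, under hydrostatic conditions, the piezometric head (z + ψ) equals the free-surface elevation, 286.22 m.
Velocity head = total − piezometric = 286.615 − 286.22 = 0.395 m.
v = √(2g·h_v) = √(2 × 9.81 × 0.395) = 2.78 m/s.

v ≈ 2.78 m/s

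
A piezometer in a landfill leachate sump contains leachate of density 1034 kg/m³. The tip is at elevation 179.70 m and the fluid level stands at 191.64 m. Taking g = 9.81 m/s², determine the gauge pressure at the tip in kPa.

P ≈ 121 kPa

Pressure head ψ = h − z = 191.64 − 179.70 = 11.94 m.
P = ρgψ = 1034 × 9.81 × 11.94 = 121114 Pa ≈ 121 kPa.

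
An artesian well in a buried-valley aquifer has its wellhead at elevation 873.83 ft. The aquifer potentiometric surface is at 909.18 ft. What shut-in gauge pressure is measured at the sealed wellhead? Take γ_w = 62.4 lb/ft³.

P ≈ 15.3 psi

Head above the cap: Δh = 909.18 − 873.83 = 35.35 ft.
P = γΔh/144 = 62.4 × 35.35 / 144 = 15.3 psi.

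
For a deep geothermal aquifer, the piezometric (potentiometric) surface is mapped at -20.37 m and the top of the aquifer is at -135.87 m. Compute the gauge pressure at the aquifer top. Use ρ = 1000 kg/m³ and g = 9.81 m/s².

Pressure head at the aquifer top: ψ = h − z = -20.37 − (-135.87) = 115.50 m.
P = ρgψ = 1000 × 9.81 × 115.50 = 1133055 Pa ≈ 1130 kPa.

P ≈ 1130 kPa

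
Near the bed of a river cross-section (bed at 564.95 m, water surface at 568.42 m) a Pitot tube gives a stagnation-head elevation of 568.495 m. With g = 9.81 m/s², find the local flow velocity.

v ≈ 1.21 m/s

Near the bed, under hydrostatic conditions, the piezometric head (z + ψ) equals the free-surface elevation, 568.42 m.
Velocity head = total − piezometric = 568.495 − 568.42 = 0.075 m.
v = √(2g·h_v) = √(2 × 9.81 × 0.075) = 1.21 m/s.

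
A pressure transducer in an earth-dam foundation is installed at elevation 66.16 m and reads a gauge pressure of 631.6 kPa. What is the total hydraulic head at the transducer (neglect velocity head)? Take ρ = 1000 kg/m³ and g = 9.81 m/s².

ψ = P/(ρg) = 631.6×1000 / (1000 × 9.81) = 64.38 m.
h = z + ψ = 66.16 + 64.38 = 130.54 m.

h ≈ 130.54 m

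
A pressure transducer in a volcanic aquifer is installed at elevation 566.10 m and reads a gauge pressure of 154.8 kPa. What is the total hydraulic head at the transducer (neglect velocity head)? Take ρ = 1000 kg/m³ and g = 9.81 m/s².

ψ = P/(ρg) = 154.8×1000 / (1000 × 9.81) = 15.78 m.
h = z + ψ = 566.10 + 15.78 = 581.88 m.

h ≈ 581.88 m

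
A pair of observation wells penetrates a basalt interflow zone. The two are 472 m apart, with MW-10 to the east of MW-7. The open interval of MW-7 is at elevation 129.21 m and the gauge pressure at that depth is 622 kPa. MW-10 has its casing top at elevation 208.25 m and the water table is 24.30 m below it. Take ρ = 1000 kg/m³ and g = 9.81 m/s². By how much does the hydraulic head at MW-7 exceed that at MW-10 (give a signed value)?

Pressure head at MW-7: ψ = P/(ρg) = 622×1000 / (1000 × 9.81) = 63.40 m.
Total head at MW-7: h = z + ψ = 129.21 + 63.40 = 192.61 m.
Total head at MW-10: h = 208.25 − 24.30 = 183.95 m.
Head difference: h(MW-7) − h(MW-10) = 192.61 − 183.95 = 8.66 m.

Δh ≈ 8.66 m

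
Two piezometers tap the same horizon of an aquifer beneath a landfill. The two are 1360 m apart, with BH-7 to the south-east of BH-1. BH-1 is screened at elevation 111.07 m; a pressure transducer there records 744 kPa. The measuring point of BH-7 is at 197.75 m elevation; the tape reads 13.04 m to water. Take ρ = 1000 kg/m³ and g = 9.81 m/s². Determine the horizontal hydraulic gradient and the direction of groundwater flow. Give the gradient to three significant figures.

i ≈ 0.00162; groundwater flows toward the south-east

Pressure head at BH-1: ψ = P/(ρg) = 744×1000 / (1000 × 9.81) = 75.84 m.
Total head at BH-1: h = z + ψ = 111.07 + 75.84 = 186.91 m.
Total head at BH-7: h = 197.75 − 13.04 = 184.71 m.
Head difference: h(BH-1) − h(BH-7) = 186.91 − 184.71 = 2.20 m.
Hydraulic gradient: i = |Δh| / L = 2.20 / 1360 = 0.00162.
Flow is from higher to lower head: from BH-1 toward BH-7, i.e. toward the south-east.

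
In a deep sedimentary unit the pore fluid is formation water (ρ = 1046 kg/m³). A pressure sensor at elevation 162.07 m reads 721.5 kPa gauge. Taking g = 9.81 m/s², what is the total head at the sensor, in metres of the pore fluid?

ψ = P/(ρg) = 721.5×1000 / (1046 × 9.81) = 70.31 m.
h = z + ψ = 162.07 + 70.31 = 232.38 m.

h ≈ 232.38 m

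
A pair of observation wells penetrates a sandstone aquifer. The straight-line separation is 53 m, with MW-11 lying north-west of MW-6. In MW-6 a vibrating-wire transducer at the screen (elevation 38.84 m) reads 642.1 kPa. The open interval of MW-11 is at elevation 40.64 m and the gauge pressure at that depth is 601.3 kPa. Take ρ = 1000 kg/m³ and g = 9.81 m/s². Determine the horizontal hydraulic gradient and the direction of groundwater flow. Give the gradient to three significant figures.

Pressure head at MW-6: ψ = P/(ρg) = 642.1×1000 / (1000 × 9.81) = 65.45 m.
Total head at MW-6: h = z + ψ = 38.84 + 65.45 = 104.29 m.
Pressure head at MW-11: ψ = P/(ρg) = 601.3×1000 / (1000 × 9.81) = 61.29 m.
Total head at MW-11: h = z + ψ = 40.64 + 61.29 = 101.93 m.
Head difference: h(MW-6) − h(MW-11) = 104.29 − 101.93 = 2.36 m.
Hydraulic gradient: i = |Δh| / L = 2.36 / 53 = 0.0445.
Flow is from higher to lower head: from MW-6 toward MW-11, i.e. toward the north-west.

i ≈ 0.0445; groundwater flows toward the north-west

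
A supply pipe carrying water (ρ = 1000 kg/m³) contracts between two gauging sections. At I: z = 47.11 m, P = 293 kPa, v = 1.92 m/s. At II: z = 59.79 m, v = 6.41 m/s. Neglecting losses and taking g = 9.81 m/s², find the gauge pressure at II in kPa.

Pressure head at I: ψ₁ = P₁/(ρg) = 293×1000 / (1000 × 9.81) = 29.87 m.
Velocity heads: v₁²/2g = 1.92²/19.62 = 0.188 m; v₂²/2g = 6.41²/19.62 = 2.094 m.
Total head H = z₁ + ψ₁ + v₁²/2g = 47.11 + 29.87 + 0.188 = 77.17 m.
ψ₂ = H − z₂ − v₂²/2g = 77.17 − 59.79 − 2.094 = 15.29 m.
P₂ = ρgψ₂ = 1000 × 9.81 × 15.29 ≈ 150 kPa.

P₂ ≈ 150 kPa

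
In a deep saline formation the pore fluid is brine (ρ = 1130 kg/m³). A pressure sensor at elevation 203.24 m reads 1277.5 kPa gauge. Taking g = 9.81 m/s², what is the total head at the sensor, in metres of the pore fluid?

ψ = P/(ρg) = 1277.5×1000 / (1130 × 9.81) = 115.24 m.
h = z + ψ = 203.24 + 115.24 = 318.48 m.

h ≈ 318.48 m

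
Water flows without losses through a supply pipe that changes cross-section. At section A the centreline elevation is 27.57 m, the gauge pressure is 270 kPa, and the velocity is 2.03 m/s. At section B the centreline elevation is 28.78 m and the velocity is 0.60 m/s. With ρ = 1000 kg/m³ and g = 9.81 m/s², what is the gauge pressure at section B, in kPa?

P₂ ≈ 260 kPa

Pressure head at A: ψ₁ = P₁/(ρg) = 270×1000 / (1000 × 9.81) = 27.52 m.
Velocity heads: v₁²/2g = 2.03²/19.62 = 0.210 m; v₂²/2g = 0.60²/19.62 = 0.018 m.
Total head H = z₁ + ψ₁ + v₁²/2g = 27.57 + 27.52 + 0.210 = 55.30 m.
ψ₂ = H − z₂ − v₂²/2g = 55.30 − 28.78 − 0.018 = 26.50 m.
P₂ = ρgψ₂ = 1000 × 9.81 × 26.50 ≈ 260 kPa.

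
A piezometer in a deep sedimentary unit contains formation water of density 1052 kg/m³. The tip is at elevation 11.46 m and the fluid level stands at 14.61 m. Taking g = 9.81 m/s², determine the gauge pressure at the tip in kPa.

P ≈ 32.5 kPa

Pressure head ψ = h − z = 14.61 − 11.46 = 3.15 m.
P = ρgψ = 1052 × 9.81 × 3.15 = 32508 Pa ≈ 32.5 kPa.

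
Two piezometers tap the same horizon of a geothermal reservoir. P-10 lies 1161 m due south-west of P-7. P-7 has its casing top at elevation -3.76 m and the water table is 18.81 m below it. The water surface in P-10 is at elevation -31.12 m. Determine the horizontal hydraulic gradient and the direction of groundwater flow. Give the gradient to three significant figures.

i ≈ 0.00736; groundwater flows toward the south-west

Total head at P-7: h = -3.76 − 18.81 = -22.57 m.
Total head at P-10: h = -31.12 m (water level in the piezometer is the total head).
Head difference: h(P-7) − h(P-10) = -22.57 − (-31.12) = 8.55 m.
Hydraulic gradient: i = |Δh| / L = 8.55 / 1161 = 0.00736.
Flow is from higher to lower head: from P-7 toward P-10, i.e. toward the south-west.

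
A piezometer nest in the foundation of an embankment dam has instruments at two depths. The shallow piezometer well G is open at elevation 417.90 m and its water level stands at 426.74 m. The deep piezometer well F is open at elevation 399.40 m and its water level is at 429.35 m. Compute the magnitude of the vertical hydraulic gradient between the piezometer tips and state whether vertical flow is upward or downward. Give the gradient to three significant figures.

|i_v| ≈ 0.141; vertical flow is upward

Total head at well G: h = 426.74 m (water level in the standpipe).
Total head at well F: h = 429.35 m.
Δh = h(well G) − h(well F) = 426.74 − 429.35 = -2.61 m.
Vertical separation Δz = 417.90 − 399.40 = 18.50 m.
|i_v| = |Δh| / Δz = 2.61 / 18.50 = 0.141.
Head is higher in the deep piezometer, so vertical flow is upward (discharge condition).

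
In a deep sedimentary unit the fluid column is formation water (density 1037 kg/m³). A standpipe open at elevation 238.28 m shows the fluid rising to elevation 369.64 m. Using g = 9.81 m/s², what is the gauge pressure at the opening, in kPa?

Pressure head ψ = h − z = 369.64 − 238.28 = 131.36 m.
P = ρgψ = 1037 × 9.81 × 131.36 = 1336321 Pa ≈ 1340 kPa.

P ≈ 1340 kPa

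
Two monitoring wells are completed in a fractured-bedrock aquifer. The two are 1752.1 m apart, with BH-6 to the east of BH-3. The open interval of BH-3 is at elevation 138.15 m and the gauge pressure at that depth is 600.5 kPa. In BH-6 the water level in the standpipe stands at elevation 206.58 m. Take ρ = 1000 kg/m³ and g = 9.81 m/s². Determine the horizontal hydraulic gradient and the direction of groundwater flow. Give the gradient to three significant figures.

i ≈ 0.00412; groundwater flows toward the west

Pressure head at BH-3: ψ = P/(ρg) = 600.5×1000 / (1000 × 9.81) = 61.21 m.
Total head at BH-3: h = z + ψ = 138.15 + 61.21 = 199.36 m.
Total head at BH-6: h = 206.58 m (water level in the piezometer is the total head).
Head difference: h(BH-3) − h(BH-6) = 199.36 − 206.58 = -7.22 m.
Hydraulic gradient: i = |Δh| / L = 7.22 / 1752.1 = 0.00412.
Flow is from higher to lower head: from BH-6 toward BH-3, i.e. toward the west.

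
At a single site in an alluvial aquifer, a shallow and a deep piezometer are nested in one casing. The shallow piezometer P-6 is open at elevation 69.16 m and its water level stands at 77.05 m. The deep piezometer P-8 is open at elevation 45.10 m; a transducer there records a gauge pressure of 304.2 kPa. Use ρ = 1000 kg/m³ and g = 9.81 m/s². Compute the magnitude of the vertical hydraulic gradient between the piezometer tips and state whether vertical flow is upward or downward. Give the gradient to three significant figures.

Total head at P-6: h = 77.05 m (water level in the standpipe).
Pressure head at P-8: ψ = P/(ρg) = 304.2×1000 / (1000 × 9.81) = 31.01 m.
Total head at P-8: h = z + ψ = 45.10 + 31.01 = 76.11 m.
Δh = h(P-6) − h(P-8) = 77.05 − 76.11 = 0.94 m.
Vertical separation Δz = 69.16 − 45.10 = 24.06 m.
|i_v| = |Δh| / Δz = 0.94 / 24.06 = 0.0391.
Head is higher in the shallow piezometer, so vertical flow is downward (recharge condition).

|i_v| ≈ 0.0391; vertical flow is downward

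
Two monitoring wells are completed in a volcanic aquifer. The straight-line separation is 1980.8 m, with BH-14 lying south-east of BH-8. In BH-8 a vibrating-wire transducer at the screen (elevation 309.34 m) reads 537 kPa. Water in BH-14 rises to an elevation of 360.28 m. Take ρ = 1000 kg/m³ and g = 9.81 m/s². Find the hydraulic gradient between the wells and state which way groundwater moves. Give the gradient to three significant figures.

Pressure head at BH-8: ψ = P/(ρg) = 537×1000 / (1000 × 9.81) = 54.74 m.
Total head at BH-8: h = z + ψ = 309.34 + 54.74 = 364.08 m.
Total head at BH-14: h = 360.28 m (water level in the piezometer is the total head).
Head difference: h(BH-8) − h(BH-14) = 364.08 − 360.28 = 3.80 m.
Hydraulic gradient: i = |Δh| / L = 3.80 / 1980.8 = 0.00192.
Flow is from higher to lower head: from BH-8 toward BH-14, i.e. toward the south-east.

i ≈ 0.00192; groundwater flows toward the south-east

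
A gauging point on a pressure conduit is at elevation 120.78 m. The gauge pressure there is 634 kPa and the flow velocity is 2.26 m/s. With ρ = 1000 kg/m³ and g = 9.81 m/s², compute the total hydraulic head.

h ≈ 185.67 m

Pressure head ψ = P/(ρg) = 634×1000 / (1000 × 9.81) = 64.63 m.
Velocity head = v²/(2g) = 2.26² / (2 × 9.81) = 0.260 m.
h = z + ψ + v²/(2g) = 120.78 + 64.63 + 0.260 = 185.67 m.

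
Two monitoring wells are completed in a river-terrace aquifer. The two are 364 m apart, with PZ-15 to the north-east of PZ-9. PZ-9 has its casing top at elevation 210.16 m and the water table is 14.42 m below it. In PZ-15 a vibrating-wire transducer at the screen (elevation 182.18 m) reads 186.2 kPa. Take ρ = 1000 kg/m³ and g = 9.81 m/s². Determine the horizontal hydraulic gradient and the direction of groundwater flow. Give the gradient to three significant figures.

i ≈ 0.0149; groundwater flows toward the south-west

Total head at PZ-9: h = 210.16 − 14.42 = 195.74 m.
Pressure head at PZ-15: ψ = P/(ρg) = 186.2×1000 / (1000 × 9.81) = 18.98 m.
Total head at PZ-15: h = z + ψ = 182.18 + 18.98 = 201.16 m.
Head difference: h(PZ-9) − h(PZ-15) = 195.74 − 201.16 = -5.42 m.
Hydraulic gradient: i = |Δh| / L = 5.42 / 364 = 0.0149.
Flow is from higher to lower head: from PZ-15 toward PZ-9, i.e. toward the south-west.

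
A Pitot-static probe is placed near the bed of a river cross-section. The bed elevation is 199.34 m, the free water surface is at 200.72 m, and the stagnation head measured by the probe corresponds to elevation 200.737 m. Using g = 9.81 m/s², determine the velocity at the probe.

Near the bed, under hydrostatic conditions, the piezometric head (z + ψ) equals the free-surface elevation, 200.72 m.
Velocity head = total − piezometric = 200.737 − 200.72 = 0.017 m.
v = √(2g·h_v) = √(2 × 9.81 × 0.017) = 0.578 m/s.

v ≈ 0.578 m/s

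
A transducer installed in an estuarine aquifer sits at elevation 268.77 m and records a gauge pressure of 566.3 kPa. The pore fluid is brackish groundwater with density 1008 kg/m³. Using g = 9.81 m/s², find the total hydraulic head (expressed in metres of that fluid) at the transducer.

ψ = P/(ρg) = 566.3×1000 / (1008 × 9.81) = 57.27 m.
h = z + ψ = 268.77 + 57.27 = 326.04 m.

h ≈ 326.04 m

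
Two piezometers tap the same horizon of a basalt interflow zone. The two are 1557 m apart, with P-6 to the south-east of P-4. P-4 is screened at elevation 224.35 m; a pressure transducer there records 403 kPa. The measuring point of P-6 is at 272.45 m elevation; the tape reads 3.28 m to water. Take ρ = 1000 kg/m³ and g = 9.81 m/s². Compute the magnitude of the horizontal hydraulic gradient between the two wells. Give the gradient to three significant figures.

i ≈ 0.00240

Pressure head at P-4: ψ = P/(ρg) = 403×1000 / (1000 × 9.81) = 41.08 m.
Total head at P-4: h = z + ψ = 224.35 + 41.08 = 265.43 m.
Total head at P-6: h = 272.45 − 3.28 = 269.17 m.
Head difference: h(P-4) − h(P-6) = 265.43 − 269.17 = -3.74 m.
Hydraulic gradient: i = |Δh| / L = 3.74 / 1557 = 0.00240.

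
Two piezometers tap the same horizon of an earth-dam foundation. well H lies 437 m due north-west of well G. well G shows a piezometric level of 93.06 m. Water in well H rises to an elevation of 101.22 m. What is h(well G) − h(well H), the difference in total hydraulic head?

Δh ≈ -8.16 m

Total head at well G: h = 93.06 m (water level in the piezometer is the total head).
Total head at well H: h = 101.22 m (water level in the piezometer is the total head).
Head difference: h(well G) − h(well H) = 93.06 − 101.22 = -8.16 m.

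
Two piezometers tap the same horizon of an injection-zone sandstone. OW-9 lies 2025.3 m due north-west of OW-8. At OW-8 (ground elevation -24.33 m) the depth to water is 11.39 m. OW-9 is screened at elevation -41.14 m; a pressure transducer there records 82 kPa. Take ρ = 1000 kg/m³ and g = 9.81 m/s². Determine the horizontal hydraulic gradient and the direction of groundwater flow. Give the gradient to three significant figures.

Total head at OW-8: h = -24.33 − 11.39 = -35.72 m.
Pressure head at OW-9: ψ = P/(ρg) = 82×1000 / (1000 × 9.81) = 8.36 m.
Total head at OW-9: h = z + ψ = -41.14 + 8.36 = -32.78 m.
Head difference: h(OW-8) − h(OW-9) = -35.72 − (-32.78) = -2.94 m.
Hydraulic gradient: i = |Δh| / L = 2.94 / 2025.3 = 0.00145.
Flow is from higher to lower head: from OW-9 toward OW-8, i.e. toward the south-east.

i ≈ 0.00145; groundwater flows toward the south-east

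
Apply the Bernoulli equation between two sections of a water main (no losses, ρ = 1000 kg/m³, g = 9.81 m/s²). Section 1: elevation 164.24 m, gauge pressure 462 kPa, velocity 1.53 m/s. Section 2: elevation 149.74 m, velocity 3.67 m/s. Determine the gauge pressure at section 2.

P₂ ≈ 599 kPa

Pressure head at 1: ψ₁ = P₁/(ρg) = 462×1000 / (1000 × 9.81) = 47.09 m.
Velocity heads: v₁²/2g = 1.53²/19.62 = 0.119 m; v₂²/2g = 3.67²/19.62 = 0.686 m.
Total head H = z₁ + ψ₁ + v₁²/2g = 164.24 + 47.09 + 0.119 = 211.45 m.
ψ₂ = H − z₂ − v₂²/2g = 211.45 − 149.74 − 0.686 = 61.02 m.
P₂ = ρgψ₂ = 1000 × 9.81 × 61.02 ≈ 599 kPa.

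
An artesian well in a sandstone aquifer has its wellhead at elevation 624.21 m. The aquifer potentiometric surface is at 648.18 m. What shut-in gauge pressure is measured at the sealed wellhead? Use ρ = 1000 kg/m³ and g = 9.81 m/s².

Head above the cap: Δh = 648.18 − 624.21 = 23.97 m.
P = ρgΔh = 1000 × 9.81 × 23.97 = 235146 Pa ≈ 235 kPa.

P ≈ 235 kPa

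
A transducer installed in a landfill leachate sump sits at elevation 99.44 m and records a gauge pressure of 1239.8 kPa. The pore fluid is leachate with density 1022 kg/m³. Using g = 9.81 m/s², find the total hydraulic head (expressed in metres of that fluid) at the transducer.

h ≈ 223.10 m

ψ = P/(ρg) = 1239.8×1000 / (1022 × 9.81) = 123.66 m.
h = z + ψ = 99.44 + 123.66 = 223.10 m.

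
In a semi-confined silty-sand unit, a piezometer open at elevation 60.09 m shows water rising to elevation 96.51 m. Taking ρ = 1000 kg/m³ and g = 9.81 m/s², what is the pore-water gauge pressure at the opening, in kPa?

P ≈ 357 kPa

Pressure head ψ = h − z = 96.51 − 60.09 = 36.42 m.
P = ρgψ = 1000 × 9.81 × 36.42 = 357280 Pa ≈ 357 kPa.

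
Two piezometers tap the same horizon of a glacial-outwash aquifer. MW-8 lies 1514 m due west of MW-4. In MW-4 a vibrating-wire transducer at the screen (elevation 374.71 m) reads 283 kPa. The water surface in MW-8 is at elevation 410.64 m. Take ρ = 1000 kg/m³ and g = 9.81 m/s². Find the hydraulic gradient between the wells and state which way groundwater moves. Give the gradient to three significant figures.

i ≈ 0.00468; groundwater flows toward the east

Pressure head at MW-4: ψ = P/(ρg) = 283×1000 / (1000 × 9.81) = 28.85 m.
Total head at MW-4: h = z + ψ = 374.71 + 28.85 = 403.56 m.
Total head at MW-8: h = 410.64 m (water level in the piezometer is the total head).
Head difference: h(MW-4) − h(MW-8) = 403.56 − 410.64 = -7.08 m.
Hydraulic gradient: i = |Δh| / L = 7.08 / 1514 = 0.00468.
Flow is from higher to lower head: from MW-8 toward MW-4, i.e. toward the east.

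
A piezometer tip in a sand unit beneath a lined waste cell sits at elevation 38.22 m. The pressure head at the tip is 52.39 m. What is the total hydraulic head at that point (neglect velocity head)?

h = z + ψ = 38.22 + 52.39 = 90.61 m.

h ≈ 90.61 m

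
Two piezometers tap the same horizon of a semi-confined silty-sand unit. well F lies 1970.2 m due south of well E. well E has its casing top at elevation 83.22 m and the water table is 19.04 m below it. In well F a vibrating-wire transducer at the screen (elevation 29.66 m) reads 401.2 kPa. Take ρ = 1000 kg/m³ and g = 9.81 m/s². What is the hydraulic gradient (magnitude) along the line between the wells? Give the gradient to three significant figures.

i ≈ 0.00324

Total head at well E: h = 83.22 − 19.04 = 64.18 m.
Pressure head at well F: ψ = P/(ρg) = 401.2×1000 / (1000 × 9.81) = 40.90 m.
Total head at well F: h = z + ψ = 29.66 + 40.90 = 70.56 m.
Head difference: h(well E) − h(well F) = 64.18 − 70.56 = -6.38 m.
Hydraulic gradient: i = |Δh| / L = 6.38 / 1970.2 = 0.00324.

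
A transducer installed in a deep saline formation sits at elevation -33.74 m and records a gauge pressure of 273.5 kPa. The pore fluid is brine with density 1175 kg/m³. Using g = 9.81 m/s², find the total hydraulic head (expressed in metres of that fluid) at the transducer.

h ≈ -10.01 m

ψ = P/(ρg) = 273.5×1000 / (1175 × 9.81) = 23.73 m.
h = z + ψ = -33.74 + 23.73 = -10.01 m.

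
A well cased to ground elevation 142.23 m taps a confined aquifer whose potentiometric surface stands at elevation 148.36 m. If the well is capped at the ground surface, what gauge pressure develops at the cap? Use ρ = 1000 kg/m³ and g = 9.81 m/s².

P ≈ 60.1 kPa

Head above the cap: Δh = 148.36 − 142.23 = 6.13 m.
P = ρgΔh = 1000 × 9.81 × 6.13 = 60135 Pa ≈ 60.1 kPa.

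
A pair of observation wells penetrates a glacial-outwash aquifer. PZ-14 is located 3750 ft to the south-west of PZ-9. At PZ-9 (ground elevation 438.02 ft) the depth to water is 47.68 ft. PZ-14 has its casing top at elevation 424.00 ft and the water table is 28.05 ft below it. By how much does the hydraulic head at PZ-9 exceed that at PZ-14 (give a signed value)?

Total head at PZ-9: h = 438.02 − 47.68 = 390.34 ft.
Total head at PZ-14: h = 424.00 − 28.05 = 395.95 ft.
Head difference: h(PZ-9) − h(PZ-14) = 390.34 − 395.95 = -5.61 ft.

Δh ≈ -5.61 ft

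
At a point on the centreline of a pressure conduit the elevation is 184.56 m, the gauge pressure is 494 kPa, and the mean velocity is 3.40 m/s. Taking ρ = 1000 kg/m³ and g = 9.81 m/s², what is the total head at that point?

h ≈ 235.51 m

Pressure head ψ = P/(ρg) = 494×1000 / (1000 × 9.81) = 50.36 m.
Velocity head = v²/(2g) = 3.40² / (2 × 9.81) = 0.589 m.
h = z + ψ + v²/(2g) = 184.56 + 50.36 + 0.589 = 235.51 m.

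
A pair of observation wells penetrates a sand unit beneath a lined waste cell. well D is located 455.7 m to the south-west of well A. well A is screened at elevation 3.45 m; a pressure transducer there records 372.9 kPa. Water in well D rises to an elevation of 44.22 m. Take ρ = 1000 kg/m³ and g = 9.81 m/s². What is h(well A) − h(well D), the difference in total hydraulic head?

Δh ≈ -2.76 m

Pressure head at well A: ψ = P/(ρg) = 372.9×1000 / (1000 × 9.81) = 38.01 m.
Total head at well A: h = z + ψ = 3.45 + 38.01 = 41.46 m.
Total head at well D: h = 44.22 m (water level in the piezometer is the total head).
Head difference: h(well A) − h(well D) = 41.46 − 44.22 = -2.76 m.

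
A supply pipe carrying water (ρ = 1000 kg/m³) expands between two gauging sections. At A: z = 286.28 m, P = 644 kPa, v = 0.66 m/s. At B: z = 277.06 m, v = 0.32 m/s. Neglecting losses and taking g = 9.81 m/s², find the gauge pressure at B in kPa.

P₂ ≈ 735 kPa

Pressure head at A: ψ₁ = P₁/(ρg) = 644×1000 / (1000 × 9.81) = 65.65 m.
Velocity heads: v₁²/2g = 0.66²/19.62 = 0.022 m; v₂²/2g = 0.32²/19.62 = 0.005 m.
Total head H = z₁ + ψ₁ + v₁²/2g = 286.28 + 65.65 + 0.022 = 351.95 m.
ψ₂ = H − z₂ − v₂²/2g = 351.95 − 277.06 − 0.005 = 74.88 m.
P₂ = ρgψ₂ = 1000 × 9.81 × 74.88 ≈ 735 kPa.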